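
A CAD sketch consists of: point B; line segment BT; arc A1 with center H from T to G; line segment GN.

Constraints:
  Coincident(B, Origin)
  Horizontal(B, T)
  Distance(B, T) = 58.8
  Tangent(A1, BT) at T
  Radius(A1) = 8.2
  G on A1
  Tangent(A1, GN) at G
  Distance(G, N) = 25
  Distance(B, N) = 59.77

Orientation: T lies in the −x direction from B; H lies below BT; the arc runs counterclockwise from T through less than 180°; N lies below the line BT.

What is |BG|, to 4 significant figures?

66.59

B is at the origin; BT is horizontal with |BT| = 58.8 and T on the −x side, so T = (-58.80, 0.000). The tangent condition forces HT to be normal to BT, so H = T + (0, -8.2) = (-58.80, -8.200). Since HG ⟂ GN (tangency), |HN| = √(8.2² + 25.0²) = 26.31 regardless of where G sits on A1. So N lies on both circle(B, 59.77) and circle(H, 26.31); the below-BT intersection is N = (-49.87, -32.95). G is the foot of the tangent from N: G = (-65.26, -13.25).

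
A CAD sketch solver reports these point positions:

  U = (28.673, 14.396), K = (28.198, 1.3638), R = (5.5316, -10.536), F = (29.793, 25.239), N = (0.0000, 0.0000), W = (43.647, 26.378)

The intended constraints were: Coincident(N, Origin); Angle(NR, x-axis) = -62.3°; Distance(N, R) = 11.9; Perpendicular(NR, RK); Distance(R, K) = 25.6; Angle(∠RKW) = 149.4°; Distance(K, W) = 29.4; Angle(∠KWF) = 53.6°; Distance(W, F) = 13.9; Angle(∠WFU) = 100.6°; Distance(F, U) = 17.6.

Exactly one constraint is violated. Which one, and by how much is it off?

Distance(F, U) = 17.6 — off by 6.70.

N = (0.00, 0.00) ✓; NR at -62.30° ✓; |NR| = 11.90 ✓; ∠(NR, RK) = 90.00° ✓; |RK| = 25.60 ✓; ∠RKW = 149.4° ✓; |KW| = 29.40 ✓; ∠KWF = 53.60° ✓; |WF| = 13.90 ✓; ∠WFU = 100.6° ✓; |FU| = 10.90 ✗.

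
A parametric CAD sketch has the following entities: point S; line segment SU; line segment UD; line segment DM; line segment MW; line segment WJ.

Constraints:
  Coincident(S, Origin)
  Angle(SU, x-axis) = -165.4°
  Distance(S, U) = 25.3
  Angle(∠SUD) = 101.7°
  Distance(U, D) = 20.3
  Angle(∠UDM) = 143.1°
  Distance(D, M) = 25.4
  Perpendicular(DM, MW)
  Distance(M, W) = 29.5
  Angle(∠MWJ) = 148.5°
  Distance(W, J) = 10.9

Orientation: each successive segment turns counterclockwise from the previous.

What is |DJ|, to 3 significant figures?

43.5

S is at the origin; SU runs at -165.4° with length 25.3, so U = (-24.5, -6.38). ∠SUD = 101.7° gives UD at -87.1° from the x-axis; with |UD| = 20.3, D = (-23.5, -26.7). ∠UDM = 143.1° gives DM at -50.2° from the x-axis; with |DM| = 25.4, M = (-7.20, -46.2). DM ⟂ MW, so MW runs at 39.8°; with |MW| = 29.5, W = (15.5, -27.3). ∠MWJ = 148.5° gives WJ at 71.3° from the x-axis; with |WJ| = 10.9, J = (19.0, -17.0). Then |DJ| = |J − D| = 43.5.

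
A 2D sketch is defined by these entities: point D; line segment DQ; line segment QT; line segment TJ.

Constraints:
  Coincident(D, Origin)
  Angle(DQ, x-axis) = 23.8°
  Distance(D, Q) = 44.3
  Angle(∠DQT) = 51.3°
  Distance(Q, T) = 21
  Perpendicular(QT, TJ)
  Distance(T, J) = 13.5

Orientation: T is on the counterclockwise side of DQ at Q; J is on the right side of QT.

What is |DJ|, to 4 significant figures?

48.54

D is at the origin; DQ runs at 23.8° with length 44.3, so Q = 44.3·(cos 23.8°, sin 23.8°) = (40.53, 17.88). ∠DQT = 51.3°, so QT runs at 23.8° + (180° − 51.3°) = 152.5° from the x-axis; with |QT| = 21.0, T = Q + 21.0·(cos 152.5°, sin 152.5°) = (21.91, 27.57). The perpendicularity gives TJ at right angles to QT; with |TJ| = 13.5 on the right of QT, J = T + 13.5·(0.4617, 0.8870) = (28.14, 39.55). Then |DJ| = |J − D| = 48.54.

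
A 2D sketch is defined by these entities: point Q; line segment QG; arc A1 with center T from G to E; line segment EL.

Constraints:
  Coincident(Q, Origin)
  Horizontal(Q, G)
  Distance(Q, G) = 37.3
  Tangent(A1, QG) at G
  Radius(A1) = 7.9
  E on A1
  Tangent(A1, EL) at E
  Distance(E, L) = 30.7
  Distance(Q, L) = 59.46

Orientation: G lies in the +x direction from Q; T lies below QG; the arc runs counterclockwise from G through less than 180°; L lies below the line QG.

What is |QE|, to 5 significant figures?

32.568

Checks: |TE| = 7.900 ✓; ∠(TE, EL) = 90.00° ✓; |EL| = 30.70 ✓; |QL| = 59.46 ✓.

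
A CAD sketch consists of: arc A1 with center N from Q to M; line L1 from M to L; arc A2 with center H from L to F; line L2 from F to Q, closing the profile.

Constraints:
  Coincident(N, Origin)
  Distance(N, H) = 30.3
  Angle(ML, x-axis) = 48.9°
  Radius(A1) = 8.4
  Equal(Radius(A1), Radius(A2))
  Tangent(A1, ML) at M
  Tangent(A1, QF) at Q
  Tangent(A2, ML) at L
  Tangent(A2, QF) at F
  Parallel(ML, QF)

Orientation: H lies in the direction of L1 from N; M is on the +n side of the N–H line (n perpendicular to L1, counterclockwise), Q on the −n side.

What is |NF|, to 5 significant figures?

31.443

Tangency of A1 to both parallel lines with radius 8.4 puts M and Q at N ± 8.4·n: M = (-6.3299, 5.5220), Q = (6.3299, -5.5220). Equal radii place L and F the same way about H: L = H + 8.4·n = (13.589, 28.355), F = H − 8.4·n = (26.248, 17.311). Then |NF| = |F − N| = 31.443.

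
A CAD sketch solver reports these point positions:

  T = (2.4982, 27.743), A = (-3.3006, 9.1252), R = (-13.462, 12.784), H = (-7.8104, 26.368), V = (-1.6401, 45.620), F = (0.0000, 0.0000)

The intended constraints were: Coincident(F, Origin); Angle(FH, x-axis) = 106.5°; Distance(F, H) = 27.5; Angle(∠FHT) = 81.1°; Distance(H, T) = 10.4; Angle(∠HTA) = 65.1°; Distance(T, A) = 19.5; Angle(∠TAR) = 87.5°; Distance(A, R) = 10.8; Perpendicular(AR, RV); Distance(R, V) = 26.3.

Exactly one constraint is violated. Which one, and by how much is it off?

Distance(R, V) = 26.3 — off by 8.60.

F = (0.00, 0.00) ✓; FH at 106.5° ✓; |FH| = 27.50 ✓; ∠FHT = 81.10° ✓; |HT| = 10.40 ✓; ∠HTA = 65.10° ✓; |TA| = 19.50 ✓; ∠TAR = 87.50° ✓; |AR| = 10.80 ✓; ∠(AR, RV) = 90.00° ✓; |RV| = 34.90 ✗.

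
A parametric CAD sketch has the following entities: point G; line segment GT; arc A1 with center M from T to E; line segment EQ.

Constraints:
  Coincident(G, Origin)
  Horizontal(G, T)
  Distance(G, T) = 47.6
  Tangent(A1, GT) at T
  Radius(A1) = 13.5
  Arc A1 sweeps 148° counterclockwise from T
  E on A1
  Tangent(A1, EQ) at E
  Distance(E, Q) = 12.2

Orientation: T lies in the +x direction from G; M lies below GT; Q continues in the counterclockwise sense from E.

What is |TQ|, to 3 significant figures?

31.6

G is at the origin; GT is horizontal with |GT| = 47.6 and T on the +x side, so T = (47.6, 0.00). A1 meets GT tangentially, so MT is at right angles to GT, so M = T + (0, -13.5) = (47.6, -13.5). On A1, T sits at bearing 90° from M; a 148° counterclockwise sweep puts E at bearing 238°, so E = M + 13.5·(cos 238°, sin 238°) = (40.4, -24.9). Tangency of A1 to EQ means the radius ME is perpendicular to EQ, so EQ runs along (−sin 238°, cos 238°); with |EQ| = 12.2, Q = (50.8, -31.4). Then |TQ| = |Q − T| = 31.6.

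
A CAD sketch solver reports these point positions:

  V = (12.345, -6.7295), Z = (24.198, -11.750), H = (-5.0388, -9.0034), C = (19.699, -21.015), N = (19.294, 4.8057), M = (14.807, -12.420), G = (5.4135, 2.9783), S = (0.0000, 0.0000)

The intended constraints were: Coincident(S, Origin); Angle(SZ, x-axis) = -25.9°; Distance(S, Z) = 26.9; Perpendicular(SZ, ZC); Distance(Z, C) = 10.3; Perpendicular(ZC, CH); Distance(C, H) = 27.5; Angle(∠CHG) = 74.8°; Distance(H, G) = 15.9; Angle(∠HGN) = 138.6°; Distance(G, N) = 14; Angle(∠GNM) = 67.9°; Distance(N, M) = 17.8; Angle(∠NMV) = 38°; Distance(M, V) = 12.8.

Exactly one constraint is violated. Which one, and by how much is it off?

Distance(M, V) = 12.8 — off by 6.60.

S = (0.00, 0.00) ✓; SZ at -25.90° ✓; |SZ| = 26.90 ✓; ∠(SZ, ZC) = 90.00° ✓; |ZC| = 10.30 ✓; ∠(ZC, CH) = 90.00° ✓; |CH| = 27.50 ✓; ∠CHG = 74.80° ✓; |HG| = 15.90 ✓; ∠HGN = 138.6° ✓; |GN| = 14.00 ✓; ∠GNM = 67.90° ✓; |NM| = 17.80 ✓; ∠NMV = 38.00° ✓; |MV| = 6.200 ✗.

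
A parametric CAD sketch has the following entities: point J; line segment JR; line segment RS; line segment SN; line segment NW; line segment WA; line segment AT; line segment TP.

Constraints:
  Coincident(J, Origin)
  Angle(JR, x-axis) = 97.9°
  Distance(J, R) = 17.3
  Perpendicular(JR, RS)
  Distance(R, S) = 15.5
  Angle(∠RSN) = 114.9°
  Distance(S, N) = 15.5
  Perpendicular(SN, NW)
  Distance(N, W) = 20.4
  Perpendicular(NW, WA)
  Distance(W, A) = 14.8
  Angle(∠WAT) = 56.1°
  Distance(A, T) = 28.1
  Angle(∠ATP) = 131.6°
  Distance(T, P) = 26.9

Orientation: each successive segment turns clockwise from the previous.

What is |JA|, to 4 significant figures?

8.518

J is at the origin; JR runs at 97.9° with length 17.3, so R = (-2.378, 17.14). The perpendicularity gives RS at right angles to JR, so RS runs at 7.900°; with |RS| = 15.5, S = (12.98, 19.27). ∠RSN = 114.9° gives SN at -57.20° from the x-axis; with |SN| = 15.5, N = (21.37, 6.237). The perpendicularity gives NW at right angles to SN, so NW runs at -147.2°; with |NW| = 20.4, W = (4.224, -4.813). NW ⟂ WA, so WA runs at 122.8°; with |WA| = 14.8, A = (-3.793, 7.627). Then |JA| = |A − J| = 8.518.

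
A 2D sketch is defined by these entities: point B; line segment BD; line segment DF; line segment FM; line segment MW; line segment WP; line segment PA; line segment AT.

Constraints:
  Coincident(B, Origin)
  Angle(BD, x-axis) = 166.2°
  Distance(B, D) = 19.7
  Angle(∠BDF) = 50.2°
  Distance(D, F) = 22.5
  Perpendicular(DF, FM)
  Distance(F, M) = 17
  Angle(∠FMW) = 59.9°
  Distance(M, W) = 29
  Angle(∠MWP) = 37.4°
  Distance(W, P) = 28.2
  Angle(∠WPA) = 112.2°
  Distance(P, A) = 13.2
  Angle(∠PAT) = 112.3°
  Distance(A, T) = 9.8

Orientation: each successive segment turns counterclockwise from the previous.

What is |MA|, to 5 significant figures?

11.493

B is at the origin; BD runs at 166.2° with length 19.7, so D = (-19.131, 4.6991). ∠BDF = 50.2° gives DF at -64.000° from the x-axis; with |DF| = 22.5, F = (-9.2680, -15.524). The perpendicularity gives FM at right angles to DF, so FM runs at 26.000°; with |FM| = 17.0, M = (6.0115, -8.0714). ∠FMW = 59.9° gives MW at 146.10° from the x-axis; with |MW| = 29.0, W = (-18.059, 8.1032). ∠MWP = 37.4° gives WP at -71.300° from the x-axis; with |WP| = 28.2, P = (-9.0176, -18.608). ∠WPA = 112.2° gives PA at -3.5000° from the x-axis; with |PA| = 13.2, A = (4.1578, -19.414). Then |MA| = |A − M| = 11.493.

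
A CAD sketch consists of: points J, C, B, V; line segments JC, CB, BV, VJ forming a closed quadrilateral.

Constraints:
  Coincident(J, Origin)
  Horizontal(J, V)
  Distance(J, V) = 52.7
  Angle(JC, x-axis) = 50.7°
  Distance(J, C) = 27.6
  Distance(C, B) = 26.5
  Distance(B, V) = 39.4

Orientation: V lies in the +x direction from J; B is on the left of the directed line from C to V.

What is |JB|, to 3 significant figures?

53.7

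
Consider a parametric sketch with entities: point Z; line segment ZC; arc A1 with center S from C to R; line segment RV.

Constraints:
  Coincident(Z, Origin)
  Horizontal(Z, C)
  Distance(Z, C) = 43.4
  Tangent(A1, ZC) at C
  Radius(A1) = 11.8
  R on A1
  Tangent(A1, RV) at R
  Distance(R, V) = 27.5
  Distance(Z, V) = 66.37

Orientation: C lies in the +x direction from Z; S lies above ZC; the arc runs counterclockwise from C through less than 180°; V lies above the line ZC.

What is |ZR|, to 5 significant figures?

56.625

Z is at the origin; ZC is horizontal with |ZC| = 43.4 and C on the +x side, so C = (43.400, 0.0000). Since A1 is tangent to ZC there, SC ⟂ ZC, so S = C + (0, 11.8) = (43.400, 11.800). Since SR ⟂ RV (tangency), |SV| = √(11.8² + 27.5²) = 29.925 regardless of where R sits on A1. So V lies on both circle(Z, 66.37) and circle(S, 29.925); the above-ZC intersection is V = (52.804, 40.209). R is the foot of the tangent from V: R = (55.157, 12.810).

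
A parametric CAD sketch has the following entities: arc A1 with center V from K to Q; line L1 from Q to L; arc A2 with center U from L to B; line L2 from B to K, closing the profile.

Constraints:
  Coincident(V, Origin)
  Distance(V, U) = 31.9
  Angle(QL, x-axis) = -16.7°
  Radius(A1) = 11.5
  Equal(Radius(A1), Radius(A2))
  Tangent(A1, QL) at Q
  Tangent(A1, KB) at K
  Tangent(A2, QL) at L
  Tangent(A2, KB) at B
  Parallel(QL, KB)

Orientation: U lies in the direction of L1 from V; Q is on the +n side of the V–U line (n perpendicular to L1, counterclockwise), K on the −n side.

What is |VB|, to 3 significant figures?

33.9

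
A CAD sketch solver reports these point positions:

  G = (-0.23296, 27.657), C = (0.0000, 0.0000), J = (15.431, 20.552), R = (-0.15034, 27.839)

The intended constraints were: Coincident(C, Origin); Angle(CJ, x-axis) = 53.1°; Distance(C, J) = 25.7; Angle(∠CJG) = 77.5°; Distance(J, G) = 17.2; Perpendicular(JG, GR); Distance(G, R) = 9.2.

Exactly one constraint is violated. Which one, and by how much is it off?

Distance(G, R) = 9.2 — off by 9.00.

C = (0.00, 0.00) ✓; CJ at 53.10° ✓; |CJ| = 25.70 ✓; ∠CJG = 77.50° ✓; |JG| = 17.20 ✓; ∠(JG, GR) = 90.02° ✓; |GR| = 0.1999 ✗.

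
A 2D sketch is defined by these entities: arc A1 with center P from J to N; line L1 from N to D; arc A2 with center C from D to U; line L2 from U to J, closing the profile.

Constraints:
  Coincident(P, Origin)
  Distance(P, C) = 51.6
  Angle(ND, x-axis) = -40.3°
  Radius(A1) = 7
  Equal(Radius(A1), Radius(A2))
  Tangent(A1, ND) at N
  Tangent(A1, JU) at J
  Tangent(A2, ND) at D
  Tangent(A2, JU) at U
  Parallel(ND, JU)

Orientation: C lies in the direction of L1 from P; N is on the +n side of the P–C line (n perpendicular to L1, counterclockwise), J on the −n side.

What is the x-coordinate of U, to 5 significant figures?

34.826

Tangency of A1 to both parallel lines with radius 7.0 puts N and J at P ± 7.0·n: N = (4.5275, 5.3387), J = (-4.5275, -5.3387). Equal radii place D and U the same way about C: D = C + 7.0·n = (43.881, -28.036), U = C − 7.0·n = (34.826, -38.713). So U.x = 34.826.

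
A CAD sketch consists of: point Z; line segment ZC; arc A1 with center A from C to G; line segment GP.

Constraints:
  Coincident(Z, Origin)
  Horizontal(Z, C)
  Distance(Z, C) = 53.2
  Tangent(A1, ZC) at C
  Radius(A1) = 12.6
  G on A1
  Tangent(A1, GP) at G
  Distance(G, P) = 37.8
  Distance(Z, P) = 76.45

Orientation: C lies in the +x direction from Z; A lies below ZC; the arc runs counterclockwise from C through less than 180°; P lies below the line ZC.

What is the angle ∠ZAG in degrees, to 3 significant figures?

35.4°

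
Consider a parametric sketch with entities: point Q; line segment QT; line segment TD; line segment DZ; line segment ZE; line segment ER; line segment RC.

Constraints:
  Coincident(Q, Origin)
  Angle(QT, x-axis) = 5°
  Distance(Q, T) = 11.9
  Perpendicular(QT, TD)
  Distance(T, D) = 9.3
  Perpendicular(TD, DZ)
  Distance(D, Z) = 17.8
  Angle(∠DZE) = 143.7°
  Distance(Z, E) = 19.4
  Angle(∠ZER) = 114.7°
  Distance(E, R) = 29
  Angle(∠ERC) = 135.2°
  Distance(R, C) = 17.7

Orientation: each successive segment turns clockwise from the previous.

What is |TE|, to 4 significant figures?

33.51

Q is at the origin; QT runs at 5.0° with length 11.9, so T = (11.85, 1.037). The perpendicularity gives TD at right angles to QT, so TD runs at -85.00°; with |TD| = 9.3, D = (12.67, -8.227). TD ⟂ DZ, so DZ runs at -175.0°; with |DZ| = 17.8, Z = (-5.067, -9.779). ∠DZE = 143.7° gives ZE at 148.7° from the x-axis; with |ZE| = 19.4, E = (-21.64, 0.2998). Then |TE| = |E − T| = 33.51.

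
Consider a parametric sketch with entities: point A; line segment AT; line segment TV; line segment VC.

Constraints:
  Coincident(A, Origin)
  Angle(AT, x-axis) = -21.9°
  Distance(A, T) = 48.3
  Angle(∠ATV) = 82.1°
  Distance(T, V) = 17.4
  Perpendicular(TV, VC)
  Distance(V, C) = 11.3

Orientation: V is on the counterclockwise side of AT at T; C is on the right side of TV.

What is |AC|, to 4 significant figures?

60.11

A is at the origin; AT runs at -21.9° with length 48.3, so T = 48.3·(cos -21.9°, sin -21.9°) = (44.81, -18.02). ∠ATV = 82.1°, so TV runs at -21.9° + (180° − 82.1°) = 76.00° from the x-axis; with |TV| = 17.4, V = T + 17.4·(cos 76.00°, sin 76.00°) = (49.02, -1.132). TV ⟂ VC; with |VC| = 11.3 on the right of TV, C = V + 11.3·(0.9703, -0.2419) = (59.99, -3.866). Then |AC| = |C − A| = 60.11.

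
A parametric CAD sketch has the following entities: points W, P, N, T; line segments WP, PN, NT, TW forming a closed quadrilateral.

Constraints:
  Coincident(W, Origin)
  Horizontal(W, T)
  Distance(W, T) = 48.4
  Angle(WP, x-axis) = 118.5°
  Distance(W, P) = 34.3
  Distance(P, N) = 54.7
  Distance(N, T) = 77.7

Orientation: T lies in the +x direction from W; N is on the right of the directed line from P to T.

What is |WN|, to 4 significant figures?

34.92

W is at the origin; W and T share the same y with |WT| = 48.4 and T in +x, so T = (48.4, 0). WP runs at 118.5° with |WP| = 34.3, so P = (-16.37, 30.14). N is determined by |PN| = 54.7 and |NT| = 77.7 together: it lies at the intersection of circle(P, 54.7) and circle(T, 77.7). With |PT| = 71.44, the foot of the radical line on PT is 14.41 from P and the perpendicular offset is √(54.7² − 14.41²) = 52.77. Taking the right-of-PT solution: N = (-25.57, -23.78).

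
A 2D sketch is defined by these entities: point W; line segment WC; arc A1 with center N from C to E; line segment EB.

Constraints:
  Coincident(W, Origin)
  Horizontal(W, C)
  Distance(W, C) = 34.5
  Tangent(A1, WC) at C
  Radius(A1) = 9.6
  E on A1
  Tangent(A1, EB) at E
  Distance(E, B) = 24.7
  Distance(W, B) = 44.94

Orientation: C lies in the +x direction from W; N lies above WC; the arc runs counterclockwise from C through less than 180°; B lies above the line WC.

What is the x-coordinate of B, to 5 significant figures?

27.867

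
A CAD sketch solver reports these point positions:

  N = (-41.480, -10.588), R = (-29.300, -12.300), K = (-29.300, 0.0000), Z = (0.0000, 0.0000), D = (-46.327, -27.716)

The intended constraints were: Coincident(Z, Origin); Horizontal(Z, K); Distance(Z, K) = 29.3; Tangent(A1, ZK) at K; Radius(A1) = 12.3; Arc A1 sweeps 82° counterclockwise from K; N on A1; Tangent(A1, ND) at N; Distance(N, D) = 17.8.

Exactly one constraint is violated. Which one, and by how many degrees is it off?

Tangent(A1, ND) at N — off by 7.80°.

Z = (0.00, 0.00) ✓; Z.y = 0.00, K.y = 0.00 ✓; |ZK| = 29.30 ✓; ∠(RK, KZ) = 90.00° ✓; |RK| = 12.30 ✓; bearing(R→N) − bearing(R→K) = 82.00° ✓; |RN| = 12.30 ✓; ∠(RN, ND) = 97.80° ✗; |ND| = 17.80 ✓.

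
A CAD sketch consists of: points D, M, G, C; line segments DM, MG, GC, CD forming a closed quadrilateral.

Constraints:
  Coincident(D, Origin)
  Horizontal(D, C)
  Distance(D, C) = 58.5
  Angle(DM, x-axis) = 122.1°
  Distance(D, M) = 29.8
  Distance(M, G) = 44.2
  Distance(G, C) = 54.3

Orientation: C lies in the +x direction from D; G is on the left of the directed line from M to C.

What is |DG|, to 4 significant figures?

49.29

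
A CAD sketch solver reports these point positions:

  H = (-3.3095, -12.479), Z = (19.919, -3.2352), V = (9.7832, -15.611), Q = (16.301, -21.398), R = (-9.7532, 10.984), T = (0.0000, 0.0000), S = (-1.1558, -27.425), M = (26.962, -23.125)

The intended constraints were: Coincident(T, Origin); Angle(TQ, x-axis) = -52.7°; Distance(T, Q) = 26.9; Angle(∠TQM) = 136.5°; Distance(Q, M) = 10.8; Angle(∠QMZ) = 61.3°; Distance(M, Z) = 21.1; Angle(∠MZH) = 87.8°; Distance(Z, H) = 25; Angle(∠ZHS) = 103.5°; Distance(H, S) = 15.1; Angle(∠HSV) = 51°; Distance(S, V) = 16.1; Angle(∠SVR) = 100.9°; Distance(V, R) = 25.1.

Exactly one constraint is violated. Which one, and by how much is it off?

Distance(V, R) = 25.1 — off by 7.90.

T = (0.00, 0.00) ✓; TQ at -52.70° ✓; |TQ| = 26.90 ✓; ∠TQM = 136.5° ✓; |QM| = 10.80 ✓; ∠QMZ = 61.30° ✓; |MZ| = 21.10 ✓; ∠MZH = 87.80° ✓; |ZH| = 25.00 ✓; ∠ZHS = 103.5° ✓; |HS| = 15.10 ✓; ∠HSV = 51.00° ✓; |SV| = 16.10 ✓; ∠SVR = 100.9° ✓; |VR| = 33.00 ✗.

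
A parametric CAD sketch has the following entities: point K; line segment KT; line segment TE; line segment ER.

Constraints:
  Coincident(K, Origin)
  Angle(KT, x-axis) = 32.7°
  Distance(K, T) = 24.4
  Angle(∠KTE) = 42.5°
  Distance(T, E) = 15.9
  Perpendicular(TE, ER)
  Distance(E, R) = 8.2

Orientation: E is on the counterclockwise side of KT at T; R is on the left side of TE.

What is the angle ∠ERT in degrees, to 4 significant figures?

62.72°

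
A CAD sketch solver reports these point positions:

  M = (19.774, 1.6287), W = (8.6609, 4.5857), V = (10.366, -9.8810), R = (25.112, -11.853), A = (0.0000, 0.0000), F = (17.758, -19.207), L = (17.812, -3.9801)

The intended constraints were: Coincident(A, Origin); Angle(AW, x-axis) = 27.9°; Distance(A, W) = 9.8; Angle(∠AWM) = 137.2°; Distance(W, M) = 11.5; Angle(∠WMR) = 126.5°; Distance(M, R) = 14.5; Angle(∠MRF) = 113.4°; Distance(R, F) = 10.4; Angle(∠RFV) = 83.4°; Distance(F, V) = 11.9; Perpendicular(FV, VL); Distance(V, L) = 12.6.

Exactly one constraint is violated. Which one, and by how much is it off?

Distance(V, L) = 12.6 — off by 3.10.

A = (0.00, 0.00) ✓; AW at 27.90° ✓; |AW| = 9.800 ✓; ∠AWM = 137.2° ✓; |WM| = 11.50 ✓; ∠WMR = 126.5° ✓; |MR| = 14.50 ✓; ∠MRF = 113.4° ✓; |RF| = 10.40 ✓; ∠RFV = 83.40° ✓; |FV| = 11.90 ✓; ∠(FV, VL) = 90.00° ✓; |VL| = 9.501 ✗.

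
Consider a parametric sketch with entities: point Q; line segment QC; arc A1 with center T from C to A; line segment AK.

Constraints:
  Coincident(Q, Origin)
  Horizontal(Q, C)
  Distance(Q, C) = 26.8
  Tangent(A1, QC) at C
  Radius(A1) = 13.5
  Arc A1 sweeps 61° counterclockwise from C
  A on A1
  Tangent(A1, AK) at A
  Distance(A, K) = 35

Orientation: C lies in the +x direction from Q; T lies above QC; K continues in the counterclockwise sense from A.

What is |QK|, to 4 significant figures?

67.08

On A1, C sits at bearing -90° from T; a 61° counterclockwise sweep puts A at bearing -29°, so A = T + 13.5·(cos -29°, sin -29°) = (38.61, 6.955). Since A1 is tangent to AK there, TA ⟂ AK, so AK runs along (−sin -29°, cos -29°); with |AK| = 35.0, K = (55.58, 37.57). Then |QK| = |K − Q| = 67.08.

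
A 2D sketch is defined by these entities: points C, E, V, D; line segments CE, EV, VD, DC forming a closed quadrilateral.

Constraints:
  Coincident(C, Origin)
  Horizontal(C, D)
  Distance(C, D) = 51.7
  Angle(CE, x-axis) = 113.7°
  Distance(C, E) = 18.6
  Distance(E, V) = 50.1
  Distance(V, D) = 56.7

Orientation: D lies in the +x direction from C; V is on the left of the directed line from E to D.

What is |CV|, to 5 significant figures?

59.163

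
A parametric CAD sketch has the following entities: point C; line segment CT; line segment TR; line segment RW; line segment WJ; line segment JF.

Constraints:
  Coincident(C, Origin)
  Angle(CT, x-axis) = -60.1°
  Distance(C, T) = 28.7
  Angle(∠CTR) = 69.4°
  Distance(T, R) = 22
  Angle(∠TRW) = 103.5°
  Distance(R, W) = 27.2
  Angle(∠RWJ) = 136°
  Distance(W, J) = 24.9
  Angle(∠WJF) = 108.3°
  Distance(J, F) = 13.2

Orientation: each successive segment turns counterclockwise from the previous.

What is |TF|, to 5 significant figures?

45.201

C is at the origin; CT runs at -60.1° with length 28.7, so T = (14.307, -24.880). ∠CTR = 69.4° gives TR at 50.500° from the x-axis; with |TR| = 22.0, R = (28.300, -7.9042). ∠TRW = 103.5° gives RW at 127.00° from the x-axis; with |RW| = 27.2, W = (11.931, 13.819). ∠RWJ = 136.0° gives WJ at 171.00° from the x-axis; with |WJ| = 24.9, J = (-12.662, 17.714). ∠WJF = 108.3° gives JF at -117.30° from the x-axis; with |JF| = 13.2, F = (-18.717, 5.9842). Then |TF| = |F − T| = 45.201.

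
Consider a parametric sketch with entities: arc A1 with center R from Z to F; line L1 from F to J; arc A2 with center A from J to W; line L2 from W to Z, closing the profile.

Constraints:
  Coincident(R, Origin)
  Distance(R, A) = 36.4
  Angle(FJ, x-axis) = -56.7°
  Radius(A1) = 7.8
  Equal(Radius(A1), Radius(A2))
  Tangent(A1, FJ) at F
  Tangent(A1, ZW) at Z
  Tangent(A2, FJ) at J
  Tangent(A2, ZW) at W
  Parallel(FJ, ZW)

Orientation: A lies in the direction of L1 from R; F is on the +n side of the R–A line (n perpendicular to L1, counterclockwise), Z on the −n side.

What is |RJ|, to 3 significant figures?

37.2

The slot axis is L1's direction at -56.7°, so u = (cos -56.7°, sin -56.7°) = (0.549, -0.836) and n = (−sin -56.7°, cos -56.7°) = (0.836, 0.549). R is at the origin and A lies 36.4 along u from R, so A = 36.4·u = (20.0, -30.4). Tangency of A1 to both parallel lines with radius 7.8 puts F and Z at R ± 7.8·n: F = (6.52, 4.28), Z = (-6.52, -4.28). Equal radii place J and W the same way about A: J = A + 7.8·n = (26.5, -26.1), W = A − 7.8·n = (13.5, -34.7). Then |RJ| = |J − R| = 37.2.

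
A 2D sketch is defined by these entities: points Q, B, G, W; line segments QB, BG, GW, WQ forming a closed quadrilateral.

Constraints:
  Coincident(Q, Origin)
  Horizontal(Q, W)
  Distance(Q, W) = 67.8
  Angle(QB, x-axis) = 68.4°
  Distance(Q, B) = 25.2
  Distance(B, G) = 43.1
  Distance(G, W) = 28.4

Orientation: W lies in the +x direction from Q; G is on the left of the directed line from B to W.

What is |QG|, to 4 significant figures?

57.55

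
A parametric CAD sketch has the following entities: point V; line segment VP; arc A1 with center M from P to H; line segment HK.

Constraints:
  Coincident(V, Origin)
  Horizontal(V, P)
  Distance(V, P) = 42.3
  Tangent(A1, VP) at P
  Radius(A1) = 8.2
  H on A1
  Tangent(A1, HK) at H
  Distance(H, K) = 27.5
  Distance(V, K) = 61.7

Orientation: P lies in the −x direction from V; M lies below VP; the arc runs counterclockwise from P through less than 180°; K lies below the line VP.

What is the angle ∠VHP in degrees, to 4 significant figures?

35.94°

V is at the origin; V and P share the same y with |VP| = 42.3 and P on the −x side, so P = (-42.30, 0.000). A1 meets VP tangentially, so MP is at right angles to VP, so M = P + (0, -8.2) = (-42.30, -8.200). Since MH ⟂ HK (tangency), |MK| = √(8.2² + 27.5²) = 28.70 regardless of where H sits on A1. So K lies on both circle(V, 61.7) and circle(M, 28.70); the below-VP intersection is K = (-50.28, -35.77). H is the foot of the tangent from K: H = (-50.50, -8.267).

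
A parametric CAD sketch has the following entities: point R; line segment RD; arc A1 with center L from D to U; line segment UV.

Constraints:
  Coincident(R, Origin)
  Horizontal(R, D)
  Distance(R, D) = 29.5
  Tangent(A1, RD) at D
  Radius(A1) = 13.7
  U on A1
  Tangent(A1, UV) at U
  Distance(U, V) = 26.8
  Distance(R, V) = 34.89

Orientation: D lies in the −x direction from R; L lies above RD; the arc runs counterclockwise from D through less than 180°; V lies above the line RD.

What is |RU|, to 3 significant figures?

18.9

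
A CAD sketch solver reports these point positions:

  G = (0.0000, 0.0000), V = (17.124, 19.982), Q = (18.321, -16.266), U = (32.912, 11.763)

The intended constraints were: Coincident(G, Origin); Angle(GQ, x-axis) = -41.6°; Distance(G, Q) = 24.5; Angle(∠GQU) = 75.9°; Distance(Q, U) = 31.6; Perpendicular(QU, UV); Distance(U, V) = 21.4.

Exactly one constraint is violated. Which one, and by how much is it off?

Distance(U, V) = 21.4 — off by 3.60.

G = (0.00, 0.00) ✓; GQ at -41.60° ✓; |GQ| = 24.50 ✓; ∠GQU = 75.90° ✓; |QU| = 31.60 ✓; ∠(QU, UV) = 90.00° ✓; |UV| = 17.80 ✗.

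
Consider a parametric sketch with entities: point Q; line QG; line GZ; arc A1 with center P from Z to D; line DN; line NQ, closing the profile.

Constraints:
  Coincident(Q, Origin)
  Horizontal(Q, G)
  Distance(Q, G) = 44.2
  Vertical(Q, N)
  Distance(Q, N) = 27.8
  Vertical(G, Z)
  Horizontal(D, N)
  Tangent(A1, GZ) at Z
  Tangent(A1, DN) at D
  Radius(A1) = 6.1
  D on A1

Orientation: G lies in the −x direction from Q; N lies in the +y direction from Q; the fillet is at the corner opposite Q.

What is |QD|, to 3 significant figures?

47.2

The virtual corner opposite Q is at (-44.2, 27.8). A1 meets GZ tangentially, so PZ is at right angles to GZ and A1 meets DN tangentially, so PD is at right angles to DN, with radius 6.1, so the center P sits 6.1 in from both sides at P = (-38.1, 21.7). That places the tangent points at Z = (-44.2, 21.7) on GZ and D = (-38.1, 27.8) on DN. Then |QD| = |D − Q| = 47.2.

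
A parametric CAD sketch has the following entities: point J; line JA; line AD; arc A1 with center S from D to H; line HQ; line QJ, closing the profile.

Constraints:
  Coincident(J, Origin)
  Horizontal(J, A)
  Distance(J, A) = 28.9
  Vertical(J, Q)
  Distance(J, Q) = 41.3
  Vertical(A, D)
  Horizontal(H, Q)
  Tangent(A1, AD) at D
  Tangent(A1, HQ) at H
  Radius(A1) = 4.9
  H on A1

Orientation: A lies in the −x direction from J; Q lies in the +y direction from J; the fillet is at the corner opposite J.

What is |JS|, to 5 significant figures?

43.600

J and Q share the same x with |JQ| = 41.3 and Q on the +y side, so Q = (0.0000, 41.300). The virtual corner opposite J is at (-28.900, 41.300). The tangent condition forces SD to be normal to AD and tangency of A1 to HQ means the radius SH is perpendicular to HQ, with radius 4.9, so the center S sits 4.9 in from both sides at S = (-24.000, 36.400). Then |JS| = |S − J| = 43.600.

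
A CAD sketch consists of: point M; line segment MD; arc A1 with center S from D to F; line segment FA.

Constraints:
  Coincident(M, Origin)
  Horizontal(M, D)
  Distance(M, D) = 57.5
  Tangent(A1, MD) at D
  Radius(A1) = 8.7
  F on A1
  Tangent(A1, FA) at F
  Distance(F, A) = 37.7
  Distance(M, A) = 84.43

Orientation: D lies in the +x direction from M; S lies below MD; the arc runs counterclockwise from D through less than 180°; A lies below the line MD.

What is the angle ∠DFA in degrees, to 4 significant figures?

117.8°

Checks: ∠(SD, DM) = 90.00° ✓; |SD| = 8.700 ✓; |SF| = 8.700 ✓; ∠(SF, FA) = 90.00° ✓; |FA| = 37.70 ✓; |MA| = 84.43 ✓.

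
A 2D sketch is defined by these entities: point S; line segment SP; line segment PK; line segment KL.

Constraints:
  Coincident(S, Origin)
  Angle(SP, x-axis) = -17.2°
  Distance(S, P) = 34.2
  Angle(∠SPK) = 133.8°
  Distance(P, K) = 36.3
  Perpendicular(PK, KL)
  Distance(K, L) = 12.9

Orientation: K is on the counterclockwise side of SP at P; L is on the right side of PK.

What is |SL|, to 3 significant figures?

70.8

∠SPK = 133.8°, so PK runs at -17.2° + (180° − 133.8°) = 29.0° from the x-axis; with |PK| = 36.3, K = P + 36.3·(cos 29.0°, sin 29.0°) = (64.4, 7.49). The perpendicularity gives KL at right angles to PK; with |KL| = 12.9 on the right of PK, L = K + 12.9·(0.485, -0.875) = (70.7, -3.80). Then |SL| = |L − S| = 70.8.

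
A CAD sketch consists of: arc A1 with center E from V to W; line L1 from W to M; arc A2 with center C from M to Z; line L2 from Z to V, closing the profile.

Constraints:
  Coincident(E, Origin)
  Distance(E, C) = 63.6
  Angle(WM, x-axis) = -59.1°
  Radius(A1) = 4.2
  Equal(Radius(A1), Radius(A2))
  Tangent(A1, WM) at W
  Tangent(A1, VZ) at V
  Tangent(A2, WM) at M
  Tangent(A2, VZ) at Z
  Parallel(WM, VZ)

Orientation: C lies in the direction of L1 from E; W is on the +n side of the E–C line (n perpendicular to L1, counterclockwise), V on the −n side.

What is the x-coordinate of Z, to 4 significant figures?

29.06

The slot axis is L1's direction at -59.1°, so u = (cos -59.1°, sin -59.1°) = (0.5135, -0.8581) and n = (−sin -59.1°, cos -59.1°) = (0.8581, 0.5135). E is at the origin and C lies 63.6 along u from E, so C = 63.6·u = (32.66, -54.57). Tangency of A1 to both parallel lines with radius 4.2 puts W and V at E ± 4.2·n: W = (3.604, 2.157), V = (-3.604, -2.157). Equal radii place M and Z the same way about C: M = C + 4.2·n = (36.27, -52.42), Z = C − 4.2·n = (29.06, -56.73). So Z.x = 29.06.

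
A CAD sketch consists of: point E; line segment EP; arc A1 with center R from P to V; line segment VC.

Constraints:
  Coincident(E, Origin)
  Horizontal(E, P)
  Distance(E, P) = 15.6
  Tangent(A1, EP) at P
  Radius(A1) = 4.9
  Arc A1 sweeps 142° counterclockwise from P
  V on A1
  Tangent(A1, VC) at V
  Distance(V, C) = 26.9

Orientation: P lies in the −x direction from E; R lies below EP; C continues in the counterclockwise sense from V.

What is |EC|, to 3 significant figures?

25.5

E is at the origin; EP is horizontal with |EP| = 15.6 and P on the −x side, so P = (-15.6, 0.00). Since A1 is tangent to EP there, RP ⟂ EP, so R = P + (0, -4.9) = (-15.6, -4.90). On A1, P sits at bearing 90° from R; a 142° counterclockwise sweep puts V at bearing 232°, so V = R + 4.9·(cos 232°, sin 232°) = (-18.6, -8.76). A1 meets VC tangentially, so RV is at right angles to VC, so VC runs along (−sin 232°, cos 232°); with |VC| = 26.9, C = (2.58, -25.3). Then |EC| = |C − E| = 25.5.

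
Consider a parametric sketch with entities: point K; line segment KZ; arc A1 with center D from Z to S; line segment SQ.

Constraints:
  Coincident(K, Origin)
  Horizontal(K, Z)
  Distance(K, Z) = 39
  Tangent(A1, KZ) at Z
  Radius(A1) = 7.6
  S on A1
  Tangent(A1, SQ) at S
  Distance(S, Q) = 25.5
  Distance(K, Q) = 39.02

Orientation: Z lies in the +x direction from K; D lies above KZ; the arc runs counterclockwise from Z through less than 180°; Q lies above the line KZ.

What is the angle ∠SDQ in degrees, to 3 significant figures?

73.4°

K is at the origin; KZ is horizontal with |KZ| = 39.0 and Z on the +x side, so Z = (39.0, 0.00). Since A1 is tangent to KZ there, DZ ⟂ KZ, so D = Z + (0, 7.6) = (39.0, 7.60). Since DS ⟂ SQ (tangency), |DQ| = √(7.6² + 25.5²) = 26.6 regardless of where S sits on A1. So Q lies on both circle(K, 39.02) and circle(D, 26.6); the above-KZ intersection is Q = (24.8, 30.1). S is the foot of the tangent from Q: S = (44.0, 13.3).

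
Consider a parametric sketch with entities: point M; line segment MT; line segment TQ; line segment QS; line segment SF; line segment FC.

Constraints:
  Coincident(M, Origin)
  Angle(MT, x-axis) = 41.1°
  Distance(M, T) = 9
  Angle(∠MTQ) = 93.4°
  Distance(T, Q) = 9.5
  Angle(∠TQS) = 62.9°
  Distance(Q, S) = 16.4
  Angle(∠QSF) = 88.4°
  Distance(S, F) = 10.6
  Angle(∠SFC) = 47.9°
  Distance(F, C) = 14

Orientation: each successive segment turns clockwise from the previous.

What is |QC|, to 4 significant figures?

6.053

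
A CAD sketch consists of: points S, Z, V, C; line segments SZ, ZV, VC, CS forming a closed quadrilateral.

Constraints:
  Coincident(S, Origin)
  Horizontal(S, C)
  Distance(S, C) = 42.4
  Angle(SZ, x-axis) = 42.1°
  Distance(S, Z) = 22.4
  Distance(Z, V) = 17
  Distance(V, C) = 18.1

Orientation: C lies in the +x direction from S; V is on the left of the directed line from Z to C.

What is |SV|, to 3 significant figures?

37.1

Checks: |ZV| = 17.00 ✓; |VC| = 18.10 ✓.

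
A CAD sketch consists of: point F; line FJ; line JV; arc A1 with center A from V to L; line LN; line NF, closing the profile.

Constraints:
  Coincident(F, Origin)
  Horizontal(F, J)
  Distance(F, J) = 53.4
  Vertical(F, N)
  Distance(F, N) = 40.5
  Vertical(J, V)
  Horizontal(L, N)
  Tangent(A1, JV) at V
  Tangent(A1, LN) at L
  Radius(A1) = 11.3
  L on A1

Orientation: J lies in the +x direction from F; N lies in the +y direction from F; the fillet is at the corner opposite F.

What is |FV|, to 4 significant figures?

60.86

F is at the origin; F and J share the same y with |FJ| = 53.4 and J on the +x side, so J = (53.40, 0.000). FN is vertical with |FN| = 40.5 and N on the +y side, so N = (0.000, 40.50). The virtual corner opposite F is at (53.40, 40.50). A1 meets JV tangentially, so AV is at right angles to JV and A1 meets LN tangentially, so AL is at right angles to LN, with radius 11.3, so the center A sits 11.3 in from both sides at A = (42.10, 29.20). That places the tangent points at V = (53.40, 29.20) on JV and L = (42.10, 40.50) on LN. Then |FV| = |V − F| = 60.86.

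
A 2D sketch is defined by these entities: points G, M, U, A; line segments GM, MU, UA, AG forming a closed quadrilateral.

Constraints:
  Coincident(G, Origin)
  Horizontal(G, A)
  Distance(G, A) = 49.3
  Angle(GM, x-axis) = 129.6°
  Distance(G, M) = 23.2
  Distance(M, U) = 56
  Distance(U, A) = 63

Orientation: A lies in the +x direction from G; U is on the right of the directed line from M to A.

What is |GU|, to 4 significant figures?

36.69

G is at the origin; GA is horizontal with |GA| = 49.3 and A in +x, so A = (49.3, 0). GM runs at 129.6° with |GM| = 23.2, so M = (-14.79, 17.88). U is determined by |MU| = 56.0 and |UA| = 63.0 together: it lies at the intersection of circle(M, 56.0) and circle(A, 63.0). With |MA| = 66.53, the foot of the radical line on MA is 27.01 from M and the perpendicular offset is √(56.0² − 27.01²) = 49.06. Taking the right-of-MA solution: U = (-1.954, -36.63).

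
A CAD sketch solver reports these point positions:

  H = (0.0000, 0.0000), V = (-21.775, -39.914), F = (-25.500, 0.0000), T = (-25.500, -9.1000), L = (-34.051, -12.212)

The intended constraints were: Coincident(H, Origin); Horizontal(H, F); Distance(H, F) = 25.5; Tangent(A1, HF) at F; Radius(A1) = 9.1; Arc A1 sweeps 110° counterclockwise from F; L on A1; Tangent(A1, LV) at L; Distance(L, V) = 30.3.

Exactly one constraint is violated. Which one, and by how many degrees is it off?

Tangent(A1, LV) at L — off by 3.90°.

H = (0.00, 0.00) ✓; H.y = 0.00, F.y = 0.00 ✓; |HF| = 25.50 ✓; ∠(TF, FH) = 90.00° ✓; |TF| = 9.100 ✓; bearing(T→L) − bearing(T→F) = 110.0° ✓; |TL| = 9.100 ✓; ∠(TL, LV) = 86.10° ✗; |LV| = 30.30 ✓.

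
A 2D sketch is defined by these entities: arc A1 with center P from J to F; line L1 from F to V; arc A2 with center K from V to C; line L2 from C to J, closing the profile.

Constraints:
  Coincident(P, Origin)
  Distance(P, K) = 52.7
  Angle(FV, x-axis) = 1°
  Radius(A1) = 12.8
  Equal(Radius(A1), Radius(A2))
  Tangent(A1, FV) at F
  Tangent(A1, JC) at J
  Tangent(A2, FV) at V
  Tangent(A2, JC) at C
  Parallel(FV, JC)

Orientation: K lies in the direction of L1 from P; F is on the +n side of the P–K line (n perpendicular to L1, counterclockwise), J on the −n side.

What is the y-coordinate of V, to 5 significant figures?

13.718

Tangency of A1 to both parallel lines with radius 12.8 puts F and J at P ± 12.8·n: F = (-0.22339, 12.798), J = (0.22339, -12.798). Equal radii place V and C the same way about K: V = K + 12.8·n = (52.469, 13.718), C = K − 12.8·n = (52.915, -11.878). So V.y = 13.718.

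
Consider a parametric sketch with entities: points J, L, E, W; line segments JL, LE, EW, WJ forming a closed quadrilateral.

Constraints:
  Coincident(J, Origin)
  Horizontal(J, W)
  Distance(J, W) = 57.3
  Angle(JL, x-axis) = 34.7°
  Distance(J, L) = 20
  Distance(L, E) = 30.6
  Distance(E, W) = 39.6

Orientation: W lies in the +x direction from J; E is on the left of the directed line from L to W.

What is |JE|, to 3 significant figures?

50.3

Checks: |LE| = 30.60 ✓; |EW| = 39.60 ✓.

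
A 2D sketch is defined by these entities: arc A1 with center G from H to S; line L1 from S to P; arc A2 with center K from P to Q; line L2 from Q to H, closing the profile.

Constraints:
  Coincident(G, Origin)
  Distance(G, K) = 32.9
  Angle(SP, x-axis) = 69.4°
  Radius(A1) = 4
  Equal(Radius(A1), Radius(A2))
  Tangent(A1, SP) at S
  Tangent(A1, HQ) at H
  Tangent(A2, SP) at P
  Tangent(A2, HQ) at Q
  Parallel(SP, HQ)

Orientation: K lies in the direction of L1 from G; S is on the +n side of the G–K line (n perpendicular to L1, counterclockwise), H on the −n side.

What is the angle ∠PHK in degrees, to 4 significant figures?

6.735°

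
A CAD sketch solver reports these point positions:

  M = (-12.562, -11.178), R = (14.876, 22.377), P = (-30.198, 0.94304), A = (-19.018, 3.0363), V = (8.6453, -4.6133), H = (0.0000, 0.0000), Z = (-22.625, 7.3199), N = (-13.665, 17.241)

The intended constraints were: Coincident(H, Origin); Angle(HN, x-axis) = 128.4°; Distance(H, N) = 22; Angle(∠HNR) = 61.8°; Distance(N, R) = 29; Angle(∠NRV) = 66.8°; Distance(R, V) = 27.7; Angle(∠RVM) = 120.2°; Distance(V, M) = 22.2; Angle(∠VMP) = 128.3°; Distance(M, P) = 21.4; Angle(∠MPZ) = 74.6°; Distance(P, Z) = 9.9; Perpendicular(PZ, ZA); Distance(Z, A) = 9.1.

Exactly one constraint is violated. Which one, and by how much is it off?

Distance(Z, A) = 9.1 — off by 3.50.

H = (0.00, 0.00) ✓; HN at 128.4° ✓; |HN| = 22.00 ✓; ∠HNR = 61.80° ✓; |NR| = 29.00 ✓; ∠NRV = 66.80° ✓; |RV| = 27.70 ✓; ∠RVM = 120.2° ✓; |VM| = 22.20 ✓; ∠VMP = 128.3° ✓; |MP| = 21.40 ✓; ∠MPZ = 74.60° ✓; |PZ| = 9.900 ✓; ∠(PZ, ZA) = 90.00° ✓; |ZA| = 5.600 ✗.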